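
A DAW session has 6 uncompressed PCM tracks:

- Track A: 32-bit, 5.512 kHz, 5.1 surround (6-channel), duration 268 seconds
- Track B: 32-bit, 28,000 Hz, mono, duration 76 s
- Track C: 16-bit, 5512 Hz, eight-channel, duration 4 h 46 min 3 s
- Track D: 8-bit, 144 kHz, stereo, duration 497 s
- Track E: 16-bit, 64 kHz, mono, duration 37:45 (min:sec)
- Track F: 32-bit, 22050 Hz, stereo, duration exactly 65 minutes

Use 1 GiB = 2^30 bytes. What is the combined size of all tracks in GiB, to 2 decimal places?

2.49 GiB

Track A: 5,512 × 268 × 4 × 6 = 35,453,184 bytes.
Track B: 28,000 × 76 × 4 × 1 = 8,512,000 bytes.
Track C: 4 h 46 min 3 s = 17,163 s; 5,512 × 17,163 × 2 × 8 = 1,513,639,296 bytes.
Track D: 144,000 × 497 × 1 × 2 = 143,136,000 bytes.
Track E: 37:45 (min:sec) = 2,265 s; 64,000 × 2,265 × 2 × 1 = 289,920,000 bytes.
Track F: exactly 65 minutes = 3,900 s; 22,050 × 3,900 × 4 × 2 = 687,960,000 bytes.
Total = 2,678,620,480 bytes = 2.49 GiB.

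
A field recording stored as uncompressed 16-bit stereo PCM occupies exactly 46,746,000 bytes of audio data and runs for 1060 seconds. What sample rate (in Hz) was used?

11,025 Hz

Bytes = sample_rate × seconds × bytes_per_sample × channels.
sample_rate = 46,746,000 / (1,060 × 2 × 2) = 46,746,000 / 4,240 = 11,025 Hz.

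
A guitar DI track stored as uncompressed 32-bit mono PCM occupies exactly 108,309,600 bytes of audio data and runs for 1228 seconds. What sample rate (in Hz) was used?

Bytes = sample_rate × seconds × bytes_per_sample × channels.
sample_rate = 108,309,600 / (1,228 × 4 × 1) = 108,309,600 / 4,912 = 22,050 Hz.

22,050 Hz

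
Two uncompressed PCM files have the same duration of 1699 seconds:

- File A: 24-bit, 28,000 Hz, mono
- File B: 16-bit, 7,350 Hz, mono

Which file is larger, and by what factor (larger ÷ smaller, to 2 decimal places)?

File A, by a factor of 5.71

File A: 28,000 × 3 × 1 = 84,000 bytes/s.
File B: 7,350 × 2 × 1 = 14,700 bytes/s.
File A is larger; ratio = 142,716,000 / 24,975,300 = 5.71.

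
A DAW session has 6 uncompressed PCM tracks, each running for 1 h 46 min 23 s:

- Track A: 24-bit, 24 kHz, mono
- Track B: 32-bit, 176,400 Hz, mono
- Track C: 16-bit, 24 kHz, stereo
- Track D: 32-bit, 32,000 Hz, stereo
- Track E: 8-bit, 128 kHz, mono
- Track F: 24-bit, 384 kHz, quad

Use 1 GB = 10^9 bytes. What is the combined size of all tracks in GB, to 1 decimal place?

37.4 GB

1 h 46 min 23 s = 6,383 s.
Track A: 24,000 × 6,383 × 3 × 1 = 459,576,000 bytes.
Track B: 176,400 × 6,383 × 4 × 1 = 4,503,844,800 bytes.
Track C: 24,000 × 6,383 × 2 × 2 = 612,768,000 bytes.
Track D: 32,000 × 6,383 × 4 × 2 = 1,634,048,000 bytes.
Track E: 128,000 × 6,383 × 1 × 1 = 817,024,000 bytes.
Track F: 384,000 × 6,383 × 3 × 4 = 29,412,864,000 bytes.
Total = 37,440,124,800 bytes = 37.4 GB.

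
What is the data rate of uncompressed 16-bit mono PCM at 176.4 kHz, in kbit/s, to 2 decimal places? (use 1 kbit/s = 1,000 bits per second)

Bit rate = 176,400 × 16 × 1 = 2,822,400 bits/s.
= 2822.40 kbit/s.

2822.40 kbit/s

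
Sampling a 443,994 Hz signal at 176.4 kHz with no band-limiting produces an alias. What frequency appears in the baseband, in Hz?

Nyquist = 176,400/2 = 88,200 Hz; 443,994 Hz exceeds it.
Alias = |443,994 − 3×176,400| = |443,994 − 529,200| = 85,206 Hz.

85,206 Hz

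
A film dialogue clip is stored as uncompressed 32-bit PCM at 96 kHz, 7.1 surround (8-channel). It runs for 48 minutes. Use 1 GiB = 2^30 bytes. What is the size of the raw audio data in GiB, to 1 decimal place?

8.2 GiB

Duration = 48 minutes = 2,880 s.
Bytes = 96,000 samples/s × 2,880 s × 4 bytes/sample × 8 ch = 8,847,360,000 bytes.
8,847,360,000 / 1,073,741,824 = 8.2 GiB.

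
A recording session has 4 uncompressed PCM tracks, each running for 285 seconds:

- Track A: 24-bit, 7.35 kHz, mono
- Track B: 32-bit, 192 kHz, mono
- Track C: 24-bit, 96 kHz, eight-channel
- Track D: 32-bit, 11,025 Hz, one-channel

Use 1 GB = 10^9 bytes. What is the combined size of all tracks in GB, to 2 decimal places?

Track A: 7,350 × 285 × 3 × 1 = 6,284,250 bytes.
Track B: 192,000 × 285 × 4 × 1 = 218,880,000 bytes.
Track C: 96,000 × 285 × 3 × 8 = 656,640,000 bytes.
Track D: 11,025 × 285 × 4 × 1 = 12,568,500 bytes.
Total = 894,372,750 bytes = 0.89 GB.

0.89 GB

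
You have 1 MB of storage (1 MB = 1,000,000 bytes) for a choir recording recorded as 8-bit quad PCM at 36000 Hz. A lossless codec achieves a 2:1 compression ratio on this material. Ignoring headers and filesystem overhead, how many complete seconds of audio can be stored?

13 seconds

Uncompressed byte rate = 36,000 × 1 × 4 = 144,000 bytes/s.
After 2:1 compression, effective rate ≈ 72000 bytes/s.
Capacity = 1 × 1,000,000 = 1,000,000 bytes.
1,000,000 / effective rate ≈ 13.89 s → 13 seconds.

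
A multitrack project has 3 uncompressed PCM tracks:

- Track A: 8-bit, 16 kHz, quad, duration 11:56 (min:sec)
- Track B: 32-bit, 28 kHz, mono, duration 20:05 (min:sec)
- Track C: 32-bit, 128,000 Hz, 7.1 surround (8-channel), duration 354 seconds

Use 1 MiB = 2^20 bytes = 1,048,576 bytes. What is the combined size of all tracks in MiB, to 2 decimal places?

Track A: 11:56 (min:sec) = 716 s; 16,000 × 716 × 1 × 4 = 45,824,000 bytes.
Track B: 20:05 (min:sec) = 1,205 s; 28,000 × 1,205 × 4 × 1 = 134,960,000 bytes.
Track C: 128,000 × 354 × 4 × 8 = 1,449,984,000 bytes.
Total = 1,630,768,000 bytes = 1555.22 MiB.

1555.22 MiB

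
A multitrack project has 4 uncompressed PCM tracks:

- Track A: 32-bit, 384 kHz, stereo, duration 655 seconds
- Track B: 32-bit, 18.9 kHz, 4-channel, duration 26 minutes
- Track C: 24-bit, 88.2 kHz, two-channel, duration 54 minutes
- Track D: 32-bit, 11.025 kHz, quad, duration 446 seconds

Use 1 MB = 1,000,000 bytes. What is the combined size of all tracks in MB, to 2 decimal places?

4277.19 MB

Track A: 384,000 × 655 × 4 × 2 = 2,012,160,000 bytes.
Track B: 26 minutes = 1,560 s; 18,900 × 1,560 × 4 × 4 = 471,744,000 bytes.
Track C: 54 minutes = 3,240 s; 88,200 × 3,240 × 3 × 2 = 1,714,608,000 bytes.
Track D: 11,025 × 446 × 4 × 4 = 78,674,400 bytes.
Total = 4,277,186,400 bytes = 4277.19 MB.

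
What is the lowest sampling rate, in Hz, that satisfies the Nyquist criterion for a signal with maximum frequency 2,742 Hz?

Minimum sample rate = 2 × 2,742 Hz = 5,484 Hz.

5,484 Hz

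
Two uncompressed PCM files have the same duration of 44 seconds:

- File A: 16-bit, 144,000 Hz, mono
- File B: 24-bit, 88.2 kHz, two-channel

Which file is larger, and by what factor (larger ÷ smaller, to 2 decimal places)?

File A: 144,000 × 2 × 1 = 288,000 bytes/s.
File B: 88,200 × 3 × 2 = 529,200 bytes/s.
File B is larger; ratio = 23,284,800 / 12,672,000 = 1.84.

File B, by a factor of 1.84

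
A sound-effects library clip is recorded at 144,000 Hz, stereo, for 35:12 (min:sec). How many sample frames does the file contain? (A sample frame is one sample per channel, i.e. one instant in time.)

35:12 (min:sec) = 2,112 s.
144,000 samples/s × 2,112 s = 304,128,000 frames.

304,128,000 sample frames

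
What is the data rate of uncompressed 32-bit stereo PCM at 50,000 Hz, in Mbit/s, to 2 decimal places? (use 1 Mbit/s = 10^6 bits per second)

Bit rate = 50,000 × 32 × 2 = 3,200,000 bits/s.
= 3.20 Mbit/s.

3.20 Mbit/s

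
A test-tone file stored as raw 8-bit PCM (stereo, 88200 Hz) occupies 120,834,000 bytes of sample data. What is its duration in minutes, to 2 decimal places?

11.42 minutes

Byte rate = 88,200 × 1 × 2 = 176,400 bytes/s.
Duration = 120,834,000 / 176,400 = 685 s.
685 s / 60 = 11.42 minutes.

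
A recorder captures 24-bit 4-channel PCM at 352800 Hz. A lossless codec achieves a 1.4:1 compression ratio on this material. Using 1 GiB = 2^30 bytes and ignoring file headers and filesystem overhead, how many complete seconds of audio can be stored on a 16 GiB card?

5,681 seconds

Uncompressed byte rate = 352,800 × 3 × 4 = 4,233,600 bytes/s.
After 1.4:1 compression, effective rate ≈ 3024000 bytes/s.
Capacity = 16 × 1,073,741,824 = 17,179,869,184 bytes.
17,179,869,184 / effective rate ≈ 5681.17 s → 5,681 seconds.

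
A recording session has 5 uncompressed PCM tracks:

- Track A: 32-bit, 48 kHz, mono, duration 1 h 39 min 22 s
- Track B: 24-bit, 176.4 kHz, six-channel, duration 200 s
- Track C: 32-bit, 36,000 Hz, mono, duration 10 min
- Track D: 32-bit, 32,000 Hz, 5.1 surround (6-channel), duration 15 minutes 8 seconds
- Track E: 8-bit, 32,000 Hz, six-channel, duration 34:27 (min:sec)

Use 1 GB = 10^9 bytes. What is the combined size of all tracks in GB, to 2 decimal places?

Track A: 1 h 39 min 22 s = 5,962 s; 48,000 × 5,962 × 4 × 1 = 1,144,704,000 bytes.
Track B: 176,400 × 200 × 3 × 6 = 635,040,000 bytes.
Track C: 10 min = 600 s; 36,000 × 600 × 4 × 1 = 86,400,000 bytes.
Track D: 15 minutes 8 seconds = 908 s; 32,000 × 908 × 4 × 6 = 697,344,000 bytes.
Track E: 34:27 (min:sec) = 2,067 s; 32,000 × 2,067 × 1 × 6 = 396,864,000 bytes.
Total = 2,960,352,000 bytes = 2.96 GB.

2.96 GB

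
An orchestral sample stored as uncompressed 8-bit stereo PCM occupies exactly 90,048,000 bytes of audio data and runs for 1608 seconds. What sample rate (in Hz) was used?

28,000 Hz

Bytes = sample_rate × seconds × bytes_per_sample × channels.
sample_rate = 90,048,000 / (1,608 × 1 × 2) = 90,048,000 / 3,216 = 28,000 Hz.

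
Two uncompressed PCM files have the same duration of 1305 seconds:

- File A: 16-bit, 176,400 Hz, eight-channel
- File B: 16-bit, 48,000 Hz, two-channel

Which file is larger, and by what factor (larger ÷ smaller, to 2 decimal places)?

File A: 176,400 × 2 × 8 = 2,822,400 bytes/s.
File B: 48,000 × 2 × 2 = 192,000 bytes/s.
File A is larger; ratio = 3,683,232,000 / 250,560,000 = 14.70.

File A, by a factor of 14.70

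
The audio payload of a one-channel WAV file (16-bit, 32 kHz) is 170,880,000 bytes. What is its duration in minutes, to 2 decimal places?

44.50 minutes

Byte rate = 32,000 × 2 × 1 = 64,000 bytes/s.
Duration = 170,880,000 / 64,000 = 2,670 s.
2,670 s / 60 = 44.50 minutes.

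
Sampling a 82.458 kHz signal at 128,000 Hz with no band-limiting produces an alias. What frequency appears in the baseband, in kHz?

Nyquist = 128,000/2 = 64,000 Hz; 82,458 Hz exceeds it.
Alias = |82,458 − 1×128,000| = |82,458 − 128,000| = 45,542 Hz = 45.542 kHz.

45.542 kHz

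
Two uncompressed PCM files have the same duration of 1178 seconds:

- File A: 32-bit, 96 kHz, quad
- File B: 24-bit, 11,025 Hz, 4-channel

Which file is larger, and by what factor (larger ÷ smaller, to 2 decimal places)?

File A, by a factor of 11.61

File A: 96,000 × 4 × 4 = 1,536,000 bytes/s.
File B: 11,025 × 3 × 4 = 132,300 bytes/s.
File A is larger; ratio = 1,809,408,000 / 155,849,400 = 11.61.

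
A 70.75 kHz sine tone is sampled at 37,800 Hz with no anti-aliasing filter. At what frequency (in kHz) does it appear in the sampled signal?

Nyquist = 37,800/2 = 18,900 Hz; 70,750 Hz exceeds it.
Alias = |70,750 − 2×37,800| = |70,750 − 75,600| = 4,850 Hz = 4.85 kHz.

4.85 kHz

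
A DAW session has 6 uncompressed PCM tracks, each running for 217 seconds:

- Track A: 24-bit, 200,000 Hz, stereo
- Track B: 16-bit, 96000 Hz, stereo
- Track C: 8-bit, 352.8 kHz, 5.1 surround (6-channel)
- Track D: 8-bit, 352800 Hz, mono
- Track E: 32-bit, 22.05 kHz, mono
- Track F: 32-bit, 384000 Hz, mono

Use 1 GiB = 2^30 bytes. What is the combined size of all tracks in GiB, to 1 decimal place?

Track A: 200,000 × 217 × 3 × 2 = 260,400,000 bytes.
Track B: 96,000 × 217 × 2 × 2 = 83,328,000 bytes.
Track C: 352,800 × 217 × 1 × 6 = 459,345,600 bytes.
Track D: 352,800 × 217 × 1 × 1 = 76,557,600 bytes.
Track E: 22,050 × 217 × 4 × 1 = 19,139,400 bytes.
Track F: 384,000 × 217 × 4 × 1 = 333,312,000 bytes.
Total = 1,232,082,600 bytes = 1.1 GiB.

1.1 GiB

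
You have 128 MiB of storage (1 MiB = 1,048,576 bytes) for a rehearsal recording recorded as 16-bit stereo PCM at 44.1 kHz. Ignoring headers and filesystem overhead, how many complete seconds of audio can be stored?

760 seconds

Uncompressed byte rate = 44,100 × 2 × 2 = 176,400 bytes/s.
Capacity = 128 × 1,048,576 = 134,217,728 bytes.
134,217,728 / 176,400 ≈ 760.87 s → 760 seconds.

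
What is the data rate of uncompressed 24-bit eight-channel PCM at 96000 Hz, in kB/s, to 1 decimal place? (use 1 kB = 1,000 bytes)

2304.0 kB/s

Bit rate = 96,000 × 24 × 8 = 18,432,000 bits/s.
18,432,000 / 8 = 2,304,000 B/s = 2304.0 kB/s.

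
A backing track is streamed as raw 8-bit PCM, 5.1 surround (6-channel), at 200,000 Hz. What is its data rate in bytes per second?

1,200,000 bytes/s

Bit rate = 200,000 × 8 × 6 = 9,600,000 bits/s.
9,600,000 / 8 = 1,200,000 bytes/s.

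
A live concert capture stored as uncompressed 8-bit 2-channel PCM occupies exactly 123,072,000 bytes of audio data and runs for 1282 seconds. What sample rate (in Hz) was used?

Bytes = sample_rate × seconds × bytes_per_sample × channels.
sample_rate = 123,072,000 / (1,282 × 1 × 2) = 123,072,000 / 2,564 = 48,000 Hz.

48,000 Hz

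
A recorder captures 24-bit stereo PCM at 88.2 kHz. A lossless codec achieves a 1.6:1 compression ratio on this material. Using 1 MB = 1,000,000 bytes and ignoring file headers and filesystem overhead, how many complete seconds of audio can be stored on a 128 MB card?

Uncompressed byte rate = 88,200 × 3 × 2 = 529,200 bytes/s.
After 1.6:1 compression, effective rate ≈ 330750 bytes/s.
Capacity = 128 × 1,000,000 = 128,000,000 bytes.
128,000,000 / effective rate ≈ 387 s → 386 seconds.

386 seconds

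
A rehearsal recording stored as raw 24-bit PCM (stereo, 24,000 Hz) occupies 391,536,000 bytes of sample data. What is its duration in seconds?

Byte rate = 24,000 × 3 × 2 = 144,000 bytes/s.
Duration = 391,536,000 / 144,000 = 2,719 s.

2,719 seconds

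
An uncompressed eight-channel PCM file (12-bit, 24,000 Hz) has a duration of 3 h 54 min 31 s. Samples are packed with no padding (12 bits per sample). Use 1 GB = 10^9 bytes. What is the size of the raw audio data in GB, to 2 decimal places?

Duration = 3 h 54 min 31 s = 14,071 s.
Bits = 24,000 × 14,071 × 12 × 8 = 32,419,584,000 bits = 4,052,448,000 bytes.
4,052,448,000 / 1,000,000,000 = 4.05 GB.

4.05 GB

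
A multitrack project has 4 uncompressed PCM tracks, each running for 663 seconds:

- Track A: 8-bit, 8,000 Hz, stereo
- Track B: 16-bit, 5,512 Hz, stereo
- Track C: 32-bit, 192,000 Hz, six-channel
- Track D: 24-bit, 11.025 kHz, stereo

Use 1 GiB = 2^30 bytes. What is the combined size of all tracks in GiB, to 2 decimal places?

Track A: 8,000 × 663 × 1 × 2 = 10,608,000 bytes.
Track B: 5,512 × 663 × 2 × 2 = 14,617,824 bytes.
Track C: 192,000 × 663 × 4 × 6 = 3,055,104,000 bytes.
Track D: 11,025 × 663 × 3 × 2 = 43,857,450 bytes.
Total = 3,124,187,274 bytes = 2.91 GiB.

2.91 GiB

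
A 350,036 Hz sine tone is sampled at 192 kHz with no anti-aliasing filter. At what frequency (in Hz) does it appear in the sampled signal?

33,964 Hz

Nyquist = 192,000/2 = 96,000 Hz; 350,036 Hz exceeds it.
Alias = |350,036 − 2×192,000| = |350,036 − 384,000| = 33,964 Hz.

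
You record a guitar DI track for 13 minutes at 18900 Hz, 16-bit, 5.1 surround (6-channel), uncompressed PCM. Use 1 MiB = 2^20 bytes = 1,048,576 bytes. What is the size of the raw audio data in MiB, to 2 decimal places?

Duration = 13 minutes = 780 s.
Bytes = 18,900 samples/s × 780 s × 2 bytes/sample × 6 ch = 176,904,000 bytes.
176,904,000 / 1,048,576 = 168.71 MiB.

168.71 MiB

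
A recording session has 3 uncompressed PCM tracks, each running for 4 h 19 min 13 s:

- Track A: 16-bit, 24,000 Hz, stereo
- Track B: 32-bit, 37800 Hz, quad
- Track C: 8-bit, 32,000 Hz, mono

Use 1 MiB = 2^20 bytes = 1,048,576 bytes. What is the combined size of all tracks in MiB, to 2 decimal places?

4 h 19 min 13 s = 15,553 s.
Track A: 24,000 × 15,553 × 2 × 2 = 1,493,088,000 bytes.
Track B: 37,800 × 15,553 × 4 × 4 = 9,406,454,400 bytes.
Track C: 32,000 × 15,553 × 1 × 1 = 497,696,000 bytes.
Total = 11,397,238,400 bytes = 10869.25 MiB.

10869.25 MiB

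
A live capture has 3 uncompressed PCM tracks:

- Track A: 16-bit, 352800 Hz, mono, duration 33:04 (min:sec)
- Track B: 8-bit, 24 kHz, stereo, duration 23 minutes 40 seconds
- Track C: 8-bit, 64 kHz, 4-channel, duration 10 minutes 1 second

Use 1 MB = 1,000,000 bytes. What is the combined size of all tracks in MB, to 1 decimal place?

1621.9 MB

Track A: 33:04 (min:sec) = 1,984 s; 352,800 × 1,984 × 2 × 1 = 1,399,910,400 bytes.
Track B: 23 minutes 40 seconds = 1,420 s; 24,000 × 1,420 × 1 × 2 = 68,160,000 bytes.
Track C: 10 minutes 1 second = 601 s; 64,000 × 601 × 1 × 4 = 153,856,000 bytes.
Total = 1,621,926,400 bytes = 1621.9 MB.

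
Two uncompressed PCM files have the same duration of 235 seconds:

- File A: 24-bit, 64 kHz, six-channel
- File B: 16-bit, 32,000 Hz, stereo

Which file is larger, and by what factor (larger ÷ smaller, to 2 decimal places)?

File A, by a factor of 9.00

File A: 64,000 × 3 × 6 = 1,152,000 bytes/s.
File B: 32,000 × 2 × 2 = 128,000 bytes/s.
File A is larger; ratio = 270,720,000 / 30,080,000 = 9.00.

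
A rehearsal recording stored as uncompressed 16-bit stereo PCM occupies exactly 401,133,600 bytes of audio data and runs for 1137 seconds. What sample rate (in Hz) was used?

Bytes = sample_rate × seconds × bytes_per_sample × channels.
sample_rate = 401,133,600 / (1,137 × 2 × 2) = 401,133,600 / 4,548 = 88,200 Hz.

88,200 Hz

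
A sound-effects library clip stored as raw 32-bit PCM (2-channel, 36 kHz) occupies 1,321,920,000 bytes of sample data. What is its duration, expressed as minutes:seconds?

76:30

Byte rate = 36,000 × 4 × 2 = 288,000 bytes/s.
Duration = 1,321,920,000 / 288,000 = 4,590 s.
4,590 s = 76:30.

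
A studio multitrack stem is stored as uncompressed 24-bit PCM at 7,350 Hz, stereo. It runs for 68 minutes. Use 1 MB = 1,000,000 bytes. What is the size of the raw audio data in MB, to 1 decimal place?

179.9 MB

Duration = 68 minutes = 4,080 s.
Bytes = 7,350 samples/s × 4,080 s × 3 bytes/sample × 2 ch = 179,928,000 bytes.
179,928,000 / 1,000,000 = 179.9 MB.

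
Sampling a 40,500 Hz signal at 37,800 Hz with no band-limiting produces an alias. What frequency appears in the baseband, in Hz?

Nyquist = 37,800/2 = 18,900 Hz; 40,500 Hz exceeds it.
Alias = |40,500 − 1×37,800| = |40,500 − 37,800| = 2,700 Hz.

2,700 Hz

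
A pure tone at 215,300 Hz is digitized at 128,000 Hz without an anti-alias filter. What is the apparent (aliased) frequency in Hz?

Nyquist = 128,000/2 = 64,000 Hz; 215,300 Hz exceeds it.
Alias = |215,300 − 2×128,000| = |215,300 − 256,000| = 40,700 Hz.

40,700 Hz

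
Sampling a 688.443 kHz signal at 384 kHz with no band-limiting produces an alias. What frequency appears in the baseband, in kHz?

Nyquist = 384,000/2 = 192,000 Hz; 688,443 Hz exceeds it.
Alias = |688,443 − 2×384,000| = |688,443 − 768,000| = 79,557 Hz = 79.557 kHz.

79.557 kHz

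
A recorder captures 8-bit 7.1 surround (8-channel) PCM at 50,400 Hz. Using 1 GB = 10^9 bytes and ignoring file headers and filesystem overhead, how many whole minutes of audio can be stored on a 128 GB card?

5,291 minutes

Uncompressed byte rate = 50,400 × 1 × 8 = 403,200 bytes/s.
Capacity = 128 × 1,000,000,000 = 128,000,000,000 bytes.
128,000,000,000 / 403,200 ≈ 317460.32 s → 5,291 minutes.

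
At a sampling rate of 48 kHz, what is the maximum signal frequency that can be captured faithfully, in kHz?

24 kHz

Nyquist frequency = sample rate / 2 = 48,000 / 2 = 24 kHz.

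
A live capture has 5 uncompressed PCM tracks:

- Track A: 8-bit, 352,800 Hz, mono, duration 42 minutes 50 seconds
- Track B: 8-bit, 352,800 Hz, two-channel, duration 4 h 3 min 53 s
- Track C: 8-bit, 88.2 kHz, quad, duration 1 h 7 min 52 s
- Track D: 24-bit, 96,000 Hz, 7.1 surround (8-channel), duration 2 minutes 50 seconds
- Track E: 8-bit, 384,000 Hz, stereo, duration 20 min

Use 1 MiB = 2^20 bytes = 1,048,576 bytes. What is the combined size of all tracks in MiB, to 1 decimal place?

Track A: 42 minutes 50 seconds = 2,570 s; 352,800 × 2,570 × 1 × 1 = 906,696,000 bytes.
Track B: 4 h 3 min 53 s = 14,633 s; 352,800 × 14,633 × 1 × 2 = 10,325,044,800 bytes.
Track C: 1 h 7 min 52 s = 4,072 s; 88,200 × 4,072 × 1 × 4 = 1,436,601,600 bytes.
Track D: 2 minutes 50 seconds = 170 s; 96,000 × 170 × 3 × 8 = 391,680,000 bytes.
Track E: 20 min = 1,200 s; 384,000 × 1,200 × 1 × 2 = 921,600,000 bytes.
Total = 13,981,622,400 bytes = 13333.9 MiB.

13333.9 MiB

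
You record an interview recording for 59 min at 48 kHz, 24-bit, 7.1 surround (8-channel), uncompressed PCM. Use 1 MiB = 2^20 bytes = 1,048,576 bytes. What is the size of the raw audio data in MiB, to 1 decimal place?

Duration = 59 min = 3,540 s.
Bytes = 48,000 samples/s × 3,540 s × 3 bytes/sample × 8 ch = 4,078,080,000 bytes.
4,078,080,000 / 1,048,576 = 3889.2 MiB.

3889.2 MiB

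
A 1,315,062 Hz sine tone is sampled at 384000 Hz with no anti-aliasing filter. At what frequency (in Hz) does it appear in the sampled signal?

Nyquist = 384,000/2 = 192,000 Hz; 1,315,062 Hz exceeds it.
Alias = |1,315,062 − 3×384,000| = |1,315,062 − 1,152,000| = 163,062 Hz.

163,062 Hz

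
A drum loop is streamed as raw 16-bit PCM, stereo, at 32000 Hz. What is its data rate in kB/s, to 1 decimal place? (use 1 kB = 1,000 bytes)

128.0 kB/s

Bit rate = 32,000 × 16 × 2 = 1,024,000 bits/s.
1,024,000 / 8 = 128,000 B/s = 128.0 kB/s.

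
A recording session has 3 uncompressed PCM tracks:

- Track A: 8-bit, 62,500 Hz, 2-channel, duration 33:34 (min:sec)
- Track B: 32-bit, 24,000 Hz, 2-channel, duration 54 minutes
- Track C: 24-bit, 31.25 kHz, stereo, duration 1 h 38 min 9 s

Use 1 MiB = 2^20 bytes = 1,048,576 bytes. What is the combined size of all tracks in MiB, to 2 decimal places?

1886.38 MiB

Track A: 33:34 (min:sec) = 2,014 s; 62,500 × 2,014 × 1 × 2 = 251,750,000 bytes.
Track B: 54 minutes = 3,240 s; 24,000 × 3,240 × 4 × 2 = 622,080,000 bytes.
Track C: 1 h 38 min 9 s = 5,889 s; 31,250 × 5,889 × 3 × 2 = 1,104,187,500 bytes.
Total = 1,978,017,500 bytes = 1886.38 MiB.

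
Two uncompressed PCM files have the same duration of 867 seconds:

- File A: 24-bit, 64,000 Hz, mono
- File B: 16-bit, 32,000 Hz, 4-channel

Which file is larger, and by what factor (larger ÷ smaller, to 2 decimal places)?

File A: 64,000 × 3 × 1 = 192,000 bytes/s.
File B: 32,000 × 2 × 4 = 256,000 bytes/s.
File B is larger; ratio = 221,952,000 / 166,464,000 = 1.33.

File B, by a factor of 1.33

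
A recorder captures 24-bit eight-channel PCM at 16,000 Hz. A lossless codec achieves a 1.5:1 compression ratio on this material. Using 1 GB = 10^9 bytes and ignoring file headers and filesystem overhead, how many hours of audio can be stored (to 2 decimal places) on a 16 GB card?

Uncompressed byte rate = 16,000 × 3 × 8 = 384,000 bytes/s.
After 1.5:1 compression, effective rate ≈ 256000 bytes/s.
Capacity = 16 × 1,000,000,000 = 16,000,000,000 bytes.
16,000,000,000 / effective rate ≈ 62500 s → 17.36 hours.

17.36 hours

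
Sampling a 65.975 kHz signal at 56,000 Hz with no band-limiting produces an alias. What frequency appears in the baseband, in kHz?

9.975 kHz

Nyquist = 56,000/2 = 28,000 Hz; 65,975 Hz exceeds it.
Alias = |65,975 − 1×56,000| = |65,975 − 56,000| = 9,975 Hz = 9.975 kHz.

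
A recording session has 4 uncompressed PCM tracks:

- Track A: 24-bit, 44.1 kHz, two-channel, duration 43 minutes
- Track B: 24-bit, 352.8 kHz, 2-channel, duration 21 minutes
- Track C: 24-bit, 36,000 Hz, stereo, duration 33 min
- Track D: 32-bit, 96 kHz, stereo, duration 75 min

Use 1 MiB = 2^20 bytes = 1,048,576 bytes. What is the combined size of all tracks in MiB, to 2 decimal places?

6898.42 MiB

Track A: 43 minutes = 2,580 s; 44,100 × 2,580 × 3 × 2 = 682,668,000 bytes.
Track B: 21 minutes = 1,260 s; 352,800 × 1,260 × 3 × 2 = 2,667,168,000 bytes.
Track C: 33 min = 1,980 s; 36,000 × 1,980 × 3 × 2 = 427,680,000 bytes.
Track D: 75 min = 4,500 s; 96,000 × 4,500 × 4 × 2 = 3,456,000,000 bytes.
Total = 7,233,516,000 bytes = 6898.42 MiB.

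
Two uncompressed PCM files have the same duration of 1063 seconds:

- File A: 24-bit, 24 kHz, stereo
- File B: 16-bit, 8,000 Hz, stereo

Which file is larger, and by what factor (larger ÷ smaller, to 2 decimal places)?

File A, by a factor of 4.50

File A: 24,000 × 3 × 2 = 144,000 bytes/s.
File B: 8,000 × 2 × 2 = 32,000 bytes/s.
File A is larger; ratio = 153,072,000 / 34,016,000 = 4.50.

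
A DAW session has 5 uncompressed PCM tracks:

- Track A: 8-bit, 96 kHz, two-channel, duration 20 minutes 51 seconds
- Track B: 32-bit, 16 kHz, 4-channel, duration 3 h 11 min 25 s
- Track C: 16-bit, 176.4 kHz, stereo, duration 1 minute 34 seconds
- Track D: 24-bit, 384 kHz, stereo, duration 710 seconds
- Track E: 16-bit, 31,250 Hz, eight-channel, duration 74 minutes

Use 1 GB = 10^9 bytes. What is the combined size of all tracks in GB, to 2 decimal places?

7.10 GB

Track A: 20 minutes 51 seconds = 1,251 s; 96,000 × 1,251 × 1 × 2 = 240,192,000 bytes.
Track B: 3 h 11 min 25 s = 11,485 s; 16,000 × 11,485 × 4 × 4 = 2,940,160,000 bytes.
Track C: 1 minute 34 seconds = 94 s; 176,400 × 94 × 2 × 2 = 66,326,400 bytes.
Track D: 384,000 × 710 × 3 × 2 = 1,635,840,000 bytes.
Track E: 74 minutes = 4,440 s; 31,250 × 4,440 × 2 × 8 = 2,220,000,000 bytes.
Total = 7,102,518,400 bytes = 7.10 GB.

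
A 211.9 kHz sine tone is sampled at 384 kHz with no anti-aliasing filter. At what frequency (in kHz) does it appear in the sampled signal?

172.1 kHz

Nyquist = 384,000/2 = 192,000 Hz; 211,900 Hz exceeds it.
Alias = |211,900 − 1×384,000| = |211,900 − 384,000| = 172,100 Hz = 172.1 kHz.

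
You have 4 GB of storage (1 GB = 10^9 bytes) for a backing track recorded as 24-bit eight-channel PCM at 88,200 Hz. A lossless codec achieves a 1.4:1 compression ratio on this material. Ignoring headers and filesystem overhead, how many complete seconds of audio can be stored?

Uncompressed byte rate = 88,200 × 3 × 8 = 2,116,800 bytes/s.
After 1.4:1 compression, effective rate ≈ 1512000 bytes/s.
Capacity = 4 × 1,000,000,000 = 4,000,000,000 bytes.
4,000,000,000 / effective rate ≈ 2645.5 s → 2,645 seconds.

2,645 seconds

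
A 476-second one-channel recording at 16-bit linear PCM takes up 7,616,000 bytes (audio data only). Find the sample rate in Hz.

Bytes = sample_rate × seconds × bytes_per_sample × channels.
sample_rate = 7,616,000 / (476 × 2 × 1) = 7,616,000 / 952 = 8,000 Hz.

8,000 Hz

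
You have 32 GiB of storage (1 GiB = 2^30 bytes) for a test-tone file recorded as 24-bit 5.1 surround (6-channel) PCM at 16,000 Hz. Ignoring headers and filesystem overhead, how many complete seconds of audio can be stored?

119,304 seconds

Uncompressed byte rate = 16,000 × 3 × 6 = 288,000 bytes/s.
Capacity = 32 × 1,073,741,824 = 34,359,738,368 bytes.
34,359,738,368 / 288,000 ≈ 119304.65 s → 119,304 seconds.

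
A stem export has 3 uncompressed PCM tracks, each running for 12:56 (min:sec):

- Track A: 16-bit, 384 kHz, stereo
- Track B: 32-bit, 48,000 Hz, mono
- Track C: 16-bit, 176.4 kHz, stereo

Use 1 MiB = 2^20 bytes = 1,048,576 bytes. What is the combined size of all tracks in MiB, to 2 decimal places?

1800.99 MiB

12:56 (min:sec) = 776 s.
Track A: 384,000 × 776 × 2 × 2 = 1,191,936,000 bytes.
Track B: 48,000 × 776 × 4 × 1 = 148,992,000 bytes.
Track C: 176,400 × 776 × 2 × 2 = 547,545,600 bytes.
Total = 1,888,473,600 bytes = 1800.99 MiB.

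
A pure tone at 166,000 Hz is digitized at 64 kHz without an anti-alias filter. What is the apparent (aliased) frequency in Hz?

Nyquist = 64,000/2 = 32,000 Hz; 166,000 Hz exceeds it.
Alias = |166,000 − 3×64,000| = |166,000 − 192,000| = 26,000 Hz.

26,000 Hz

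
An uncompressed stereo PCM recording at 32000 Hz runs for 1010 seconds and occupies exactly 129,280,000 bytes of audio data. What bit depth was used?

Bytes per sample = 129,280,000 / (32,000 × 1,010 × 2) = 129,280,000 / 64,640,000 = 2.
Bit depth = 2 × 8 = 16 bits.

16 bits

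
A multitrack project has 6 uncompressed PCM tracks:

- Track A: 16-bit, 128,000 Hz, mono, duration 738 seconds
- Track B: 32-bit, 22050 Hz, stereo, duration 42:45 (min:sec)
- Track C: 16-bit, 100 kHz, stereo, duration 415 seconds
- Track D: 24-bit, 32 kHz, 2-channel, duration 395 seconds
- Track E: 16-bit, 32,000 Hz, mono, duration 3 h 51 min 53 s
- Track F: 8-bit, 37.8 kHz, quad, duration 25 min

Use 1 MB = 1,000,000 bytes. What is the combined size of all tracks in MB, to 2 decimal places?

2000.47 MB

Track A: 128,000 × 738 × 2 × 1 = 188,928,000 bytes.
Track B: 42:45 (min:sec) = 2,565 s; 22,050 × 2,565 × 4 × 2 = 452,466,000 bytes.
Track C: 100,000 × 415 × 2 × 2 = 166,000,000 bytes.
Track D: 32,000 × 395 × 3 × 2 = 75,840,000 bytes.
Track E: 3 h 51 min 53 s = 13,913 s; 32,000 × 13,913 × 2 × 1 = 890,432,000 bytes.
Track F: 25 min = 1,500 s; 37,800 × 1,500 × 1 × 4 = 226,800,000 bytes.
Total = 2,000,466,000 bytes = 2000.47 MB.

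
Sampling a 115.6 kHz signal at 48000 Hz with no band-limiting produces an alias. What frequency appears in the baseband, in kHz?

Nyquist = 48,000/2 = 24,000 Hz; 115,600 Hz exceeds it.
Alias = |115,600 − 2×48,000| = |115,600 − 96,000| = 19,600 Hz = 19.6 kHz.

19.6 kHz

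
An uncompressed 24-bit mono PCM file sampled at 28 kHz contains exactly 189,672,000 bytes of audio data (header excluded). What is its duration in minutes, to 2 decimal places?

37.63 minutes

Byte rate = 28,000 × 3 × 1 = 84,000 bytes/s.
Duration = 189,672,000 / 84,000 = 2,258 s.
2,258 s / 60 = 37.63 minutes.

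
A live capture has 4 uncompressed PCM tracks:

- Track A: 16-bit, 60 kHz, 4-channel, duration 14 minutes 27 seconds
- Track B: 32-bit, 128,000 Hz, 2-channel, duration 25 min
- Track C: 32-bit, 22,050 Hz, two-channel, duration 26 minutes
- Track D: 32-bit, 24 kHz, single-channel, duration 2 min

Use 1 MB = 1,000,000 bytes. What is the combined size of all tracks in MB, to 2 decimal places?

Track A: 14 minutes 27 seconds = 867 s; 60,000 × 867 × 2 × 4 = 416,160,000 bytes.
Track B: 25 min = 1,500 s; 128,000 × 1,500 × 4 × 2 = 1,536,000,000 bytes.
Track C: 26 minutes = 1,560 s; 22,050 × 1,560 × 4 × 2 = 275,184,000 bytes.
Track D: 2 min = 120 s; 24,000 × 120 × 4 × 1 = 11,520,000 bytes.
Total = 2,238,864,000 bytes = 2238.86 MB.

2238.86 MB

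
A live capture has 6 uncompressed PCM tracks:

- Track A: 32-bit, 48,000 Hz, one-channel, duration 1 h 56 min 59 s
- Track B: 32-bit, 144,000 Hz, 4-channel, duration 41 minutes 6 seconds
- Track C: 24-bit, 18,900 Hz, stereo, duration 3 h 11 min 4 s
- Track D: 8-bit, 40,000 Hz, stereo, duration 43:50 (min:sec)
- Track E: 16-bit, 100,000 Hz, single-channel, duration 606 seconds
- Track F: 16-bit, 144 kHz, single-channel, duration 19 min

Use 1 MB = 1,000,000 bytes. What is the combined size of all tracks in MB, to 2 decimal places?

Track A: 1 h 56 min 59 s = 7,019 s; 48,000 × 7,019 × 4 × 1 = 1,347,648,000 bytes.
Track B: 41 minutes 6 seconds = 2,466 s; 144,000 × 2,466 × 4 × 4 = 5,681,664,000 bytes.
Track C: 3 h 11 min 4 s = 11,464 s; 18,900 × 11,464 × 3 × 2 = 1,300,017,600 bytes.
Track D: 43:50 (min:sec) = 2,630 s; 40,000 × 2,630 × 1 × 2 = 210,400,000 bytes.
Track E: 100,000 × 606 × 2 × 1 = 121,200,000 bytes.
Track F: 19 min = 1,140 s; 144,000 × 1,140 × 2 × 1 = 328,320,000 bytes.
Total = 8,989,249,600 bytes = 8989.25 MB.

8989.25 MB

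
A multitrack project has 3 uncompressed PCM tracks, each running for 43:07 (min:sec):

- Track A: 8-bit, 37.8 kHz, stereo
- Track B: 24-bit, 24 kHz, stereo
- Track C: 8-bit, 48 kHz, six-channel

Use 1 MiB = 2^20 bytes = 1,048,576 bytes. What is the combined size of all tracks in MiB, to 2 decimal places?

1252.33 MiB

43:07 (min:sec) = 2,587 s.
Track A: 37,800 × 2,587 × 1 × 2 = 195,577,200 bytes.
Track B: 24,000 × 2,587 × 3 × 2 = 372,528,000 bytes.
Track C: 48,000 × 2,587 × 1 × 6 = 745,056,000 bytes.
Total = 1,313,161,200 bytes = 1252.33 MiB.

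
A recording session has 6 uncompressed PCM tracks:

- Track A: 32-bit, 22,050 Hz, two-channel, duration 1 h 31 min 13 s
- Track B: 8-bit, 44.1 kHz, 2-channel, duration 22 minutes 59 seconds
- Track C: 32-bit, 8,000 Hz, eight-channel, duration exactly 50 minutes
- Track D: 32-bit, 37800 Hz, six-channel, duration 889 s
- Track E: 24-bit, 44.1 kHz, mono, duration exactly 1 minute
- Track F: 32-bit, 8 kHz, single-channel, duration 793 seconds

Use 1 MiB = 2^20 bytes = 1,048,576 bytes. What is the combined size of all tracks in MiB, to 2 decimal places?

2570.04 MiB

Track A: 1 h 31 min 13 s = 5,473 s; 22,050 × 5,473 × 4 × 2 = 965,437,200 bytes.
Track B: 22 minutes 59 seconds = 1,379 s; 44,100 × 1,379 × 1 × 2 = 121,627,800 bytes.
Track C: exactly 50 minutes = 3,000 s; 8,000 × 3,000 × 4 × 8 = 768,000,000 bytes.
Track D: 37,800 × 889 × 4 × 6 = 806,500,800 bytes.
Track E: exactly 1 minute = 60 s; 44,100 × 60 × 3 × 1 = 7,938,000 bytes.
Track F: 8,000 × 793 × 4 × 1 = 25,376,000 bytes.
Total = 2,694,879,800 bytes = 2570.04 MiB.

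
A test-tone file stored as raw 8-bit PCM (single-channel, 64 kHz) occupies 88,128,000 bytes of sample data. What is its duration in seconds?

Byte rate = 64,000 × 1 × 1 = 64,000 bytes/s.
Duration = 88,128,000 / 64,000 = 1,377 s.

1,377 seconds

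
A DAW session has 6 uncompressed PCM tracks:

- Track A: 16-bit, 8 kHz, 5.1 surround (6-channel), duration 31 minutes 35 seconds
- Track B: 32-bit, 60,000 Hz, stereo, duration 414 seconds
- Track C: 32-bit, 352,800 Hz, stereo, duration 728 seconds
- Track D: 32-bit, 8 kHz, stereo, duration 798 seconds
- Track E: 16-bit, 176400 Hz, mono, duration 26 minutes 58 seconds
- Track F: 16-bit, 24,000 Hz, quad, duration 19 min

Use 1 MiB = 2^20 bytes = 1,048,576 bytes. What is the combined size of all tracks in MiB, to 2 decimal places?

3124.36 MiB

Track A: 31 minutes 35 seconds = 1,895 s; 8,000 × 1,895 × 2 × 6 = 181,920,000 bytes.
Track B: 60,000 × 414 × 4 × 2 = 198,720,000 bytes.
Track C: 352,800 × 728 × 4 × 2 = 2,054,707,200 bytes.
Track D: 8,000 × 798 × 4 × 2 = 51,072,000 bytes.
Track E: 26 minutes 58 seconds = 1,618 s; 176,400 × 1,618 × 2 × 1 = 570,830,400 bytes.
Track F: 19 min = 1,140 s; 24,000 × 1,140 × 2 × 4 = 218,880,000 bytes.
Total = 3,276,129,600 bytes = 3124.36 MiB.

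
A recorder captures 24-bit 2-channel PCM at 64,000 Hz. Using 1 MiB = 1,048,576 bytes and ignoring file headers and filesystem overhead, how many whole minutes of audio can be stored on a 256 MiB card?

11 minutes

Uncompressed byte rate = 64,000 × 3 × 2 = 384,000 bytes/s.
Capacity = 256 × 1,048,576 = 268,435,456 bytes.
268,435,456 / 384,000 ≈ 699.05 s → 11 minutes.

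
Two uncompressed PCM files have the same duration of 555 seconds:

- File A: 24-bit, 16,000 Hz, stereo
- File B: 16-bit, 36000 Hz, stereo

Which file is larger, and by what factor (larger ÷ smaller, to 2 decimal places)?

File A: 16,000 × 3 × 2 = 96,000 bytes/s.
File B: 36,000 × 2 × 2 = 144,000 bytes/s.
File B is larger; ratio = 79,920,000 / 53,280,000 = 1.50.

File B, by a factor of 1.50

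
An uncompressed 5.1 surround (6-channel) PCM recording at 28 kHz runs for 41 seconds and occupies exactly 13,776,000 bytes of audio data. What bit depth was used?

Bytes per sample = 13,776,000 / (28,000 × 41 × 6) = 13,776,000 / 6,888,000 = 2.
Bit depth = 2 × 8 = 16 bits.

16 bits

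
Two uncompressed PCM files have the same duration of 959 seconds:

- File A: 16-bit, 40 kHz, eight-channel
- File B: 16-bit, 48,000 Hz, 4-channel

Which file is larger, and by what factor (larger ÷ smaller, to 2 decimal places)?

File A, by a factor of 1.67

File A: 40,000 × 2 × 8 = 640,000 bytes/s.
File B: 48,000 × 2 × 4 = 384,000 bytes/s.
File A is larger; ratio = 613,760,000 / 368,256,000 = 1.67.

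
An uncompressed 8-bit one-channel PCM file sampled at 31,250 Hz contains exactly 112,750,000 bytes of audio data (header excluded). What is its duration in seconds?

3,608 seconds

Byte rate = 31,250 × 1 × 1 = 31,250 bytes/s.
Duration = 112,750,000 / 31,250 = 3,608 s.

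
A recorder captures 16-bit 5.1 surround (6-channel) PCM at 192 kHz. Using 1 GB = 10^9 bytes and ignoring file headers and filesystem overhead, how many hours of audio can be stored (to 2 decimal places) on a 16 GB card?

Uncompressed byte rate = 192,000 × 2 × 6 = 2,304,000 bytes/s.
Capacity = 16 × 1,000,000,000 = 16,000,000,000 bytes.
16,000,000,000 / 2,304,000 ≈ 6944.44 s → 1.93 hours.

1.93 hours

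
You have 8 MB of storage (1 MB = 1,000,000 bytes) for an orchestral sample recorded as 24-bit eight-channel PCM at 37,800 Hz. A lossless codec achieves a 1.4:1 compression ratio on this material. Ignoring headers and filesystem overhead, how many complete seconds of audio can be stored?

12 seconds

Uncompressed byte rate = 37,800 × 3 × 8 = 907,200 bytes/s.
After 1.4:1 compression, effective rate ≈ 648000 bytes/s.
Capacity = 8 × 1,000,000 = 8,000,000 bytes.
8,000,000 / effective rate ≈ 12.35 s → 12 seconds.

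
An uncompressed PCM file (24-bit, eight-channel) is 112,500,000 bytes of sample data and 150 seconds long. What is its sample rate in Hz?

31,250 Hz

Bytes = sample_rate × seconds × bytes_per_sample × channels.
sample_rate = 112,500,000 / (150 × 3 × 8) = 112,500,000 / 3,600 = 31,250 Hz.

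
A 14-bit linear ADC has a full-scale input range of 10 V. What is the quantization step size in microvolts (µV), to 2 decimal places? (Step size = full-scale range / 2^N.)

610.35 µV

10 V / 2^14 = 10 / 16,384 V = 610.35 µV.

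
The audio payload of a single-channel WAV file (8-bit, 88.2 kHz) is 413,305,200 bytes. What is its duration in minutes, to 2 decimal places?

78.10 minutes

Byte rate = 88,200 × 1 × 1 = 88,200 bytes/s.
Duration = 413,305,200 / 88,200 = 4,686 s.
4,686 s / 60 = 78.10 minutes.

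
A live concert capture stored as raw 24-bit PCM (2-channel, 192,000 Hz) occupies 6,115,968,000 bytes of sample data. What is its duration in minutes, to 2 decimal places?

88.48 minutes

Byte rate = 192,000 × 3 × 2 = 1,152,000 bytes/s.
Duration = 6,115,968,000 / 1,152,000 = 5,309 s.
5,309 s / 60 = 88.48 minutes.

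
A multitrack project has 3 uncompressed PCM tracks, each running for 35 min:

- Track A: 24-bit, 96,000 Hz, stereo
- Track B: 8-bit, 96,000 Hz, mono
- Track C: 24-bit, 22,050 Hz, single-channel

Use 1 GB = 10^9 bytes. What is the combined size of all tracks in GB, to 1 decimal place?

35 min = 2,100 s.
Track A: 96,000 × 2,100 × 3 × 2 = 1,209,600,000 bytes.
Track B: 96,000 × 2,100 × 1 × 1 = 201,600,000 bytes.
Track C: 22,050 × 2,100 × 3 × 1 = 138,915,000 bytes.
Total = 1,550,115,000 bytes = 1.6 GB.

1.6 GB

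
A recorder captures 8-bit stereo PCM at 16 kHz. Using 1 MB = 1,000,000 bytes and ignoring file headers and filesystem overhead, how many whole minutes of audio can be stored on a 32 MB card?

16 minutes

Uncompressed byte rate = 16,000 × 1 × 2 = 32,000 bytes/s.
Capacity = 32 × 1,000,000 = 32,000,000 bytes.
32,000,000 / 32,000 ≈ 1000 s → 16 minutes.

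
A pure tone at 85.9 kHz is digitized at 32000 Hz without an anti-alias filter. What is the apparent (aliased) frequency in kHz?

10.1 kHz

Nyquist = 32,000/2 = 16,000 Hz; 85,900 Hz exceeds it.
Alias = |85,900 − 3×32,000| = |85,900 − 96,000| = 10,100 Hz = 10.1 kHz.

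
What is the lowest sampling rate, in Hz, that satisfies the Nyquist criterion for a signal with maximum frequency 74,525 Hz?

Minimum sample rate = 2 × 74,525 Hz = 149,050 Hz.

149,050 Hz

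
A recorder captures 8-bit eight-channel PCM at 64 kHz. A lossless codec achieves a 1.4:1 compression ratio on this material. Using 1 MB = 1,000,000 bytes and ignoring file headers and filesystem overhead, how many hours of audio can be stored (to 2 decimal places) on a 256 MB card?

Uncompressed byte rate = 64,000 × 1 × 8 = 512,000 bytes/s.
After 1.4:1 compression, effective rate ≈ 365714.29 bytes/s.
Capacity = 256 × 1,000,000 = 256,000,000 bytes.
256,000,000 / effective rate ≈ 700 s → 0.19 hours.

0.19 hours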